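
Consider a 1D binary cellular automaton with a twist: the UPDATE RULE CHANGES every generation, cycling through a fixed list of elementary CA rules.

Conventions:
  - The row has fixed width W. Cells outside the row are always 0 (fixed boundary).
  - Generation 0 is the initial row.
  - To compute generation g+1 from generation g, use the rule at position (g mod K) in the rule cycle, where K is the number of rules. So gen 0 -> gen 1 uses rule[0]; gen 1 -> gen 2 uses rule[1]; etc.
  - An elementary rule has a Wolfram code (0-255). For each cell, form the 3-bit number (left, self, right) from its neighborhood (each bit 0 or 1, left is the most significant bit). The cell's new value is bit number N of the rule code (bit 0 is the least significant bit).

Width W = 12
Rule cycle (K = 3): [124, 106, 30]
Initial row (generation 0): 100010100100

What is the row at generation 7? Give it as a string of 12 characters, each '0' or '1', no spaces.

Answer: 110001100011

Derivation:
Gen 0: 100010100100
Gen 1 (rule 124): 110011110110
Gen 2 (rule 106): 110110011110
Gen 3 (rule 30): 100101110001
Gen 4 (rule 124): 110111011001
Gen 5 (rule 106): 111101111010
Gen 6 (rule 30): 100001000011
Gen 7 (rule 124): 110001100011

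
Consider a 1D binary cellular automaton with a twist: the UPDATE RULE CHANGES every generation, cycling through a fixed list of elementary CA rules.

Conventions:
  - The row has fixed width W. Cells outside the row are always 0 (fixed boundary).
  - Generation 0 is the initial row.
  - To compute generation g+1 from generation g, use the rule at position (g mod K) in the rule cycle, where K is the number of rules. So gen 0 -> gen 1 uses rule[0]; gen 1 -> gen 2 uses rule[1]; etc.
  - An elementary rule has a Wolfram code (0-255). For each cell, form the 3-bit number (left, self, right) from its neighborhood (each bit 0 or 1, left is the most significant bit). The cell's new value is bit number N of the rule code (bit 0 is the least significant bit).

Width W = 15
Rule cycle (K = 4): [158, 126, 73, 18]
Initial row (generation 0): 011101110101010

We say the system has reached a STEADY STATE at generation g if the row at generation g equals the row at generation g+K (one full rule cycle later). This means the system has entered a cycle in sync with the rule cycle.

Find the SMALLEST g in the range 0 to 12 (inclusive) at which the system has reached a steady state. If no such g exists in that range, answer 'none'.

Answer: 12

Derivation:
Gen 0: 011101110101010
Gen 1 (rule 158): 111001100101011
Gen 2 (rule 126): 101111111111111
Gen 3 (rule 73): 001000000000001
Gen 4 (rule 18): 010100000000010
Gen 5 (rule 158): 110110000000111
Gen 6 (rule 126): 111111000001101
Gen 7 (rule 73): 100001011101100
Gen 8 (rule 18): 010010000000010
Gen 9 (rule 158): 111111000000111
Gen 10 (rule 126): 100001100001101
Gen 11 (rule 73): 001101101101100
Gen 12 (rule 18): 010000000000010
Gen 13 (rule 158): 111000000000111
Gen 14 (rule 126): 101100000001101
Gen 15 (rule 73): 001101111101100
Gen 16 (rule 18): 010000000000010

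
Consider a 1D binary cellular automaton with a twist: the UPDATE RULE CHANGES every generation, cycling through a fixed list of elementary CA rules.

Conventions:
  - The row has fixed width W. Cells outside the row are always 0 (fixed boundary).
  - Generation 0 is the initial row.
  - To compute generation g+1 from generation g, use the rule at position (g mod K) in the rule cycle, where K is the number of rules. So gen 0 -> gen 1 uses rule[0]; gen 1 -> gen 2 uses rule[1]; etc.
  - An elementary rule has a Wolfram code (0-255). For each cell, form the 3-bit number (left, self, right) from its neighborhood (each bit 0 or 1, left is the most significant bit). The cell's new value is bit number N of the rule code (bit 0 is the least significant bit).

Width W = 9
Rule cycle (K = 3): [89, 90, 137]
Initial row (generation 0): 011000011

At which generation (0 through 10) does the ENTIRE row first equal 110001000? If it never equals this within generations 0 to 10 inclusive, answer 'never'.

Answer: 9

Derivation:
Gen 0: 011000011
Gen 1 (rule 89): 011111011
Gen 2 (rule 90): 110001011
Gen 3 (rule 137): 100100010
Gen 4 (rule 89): 010011001
Gen 5 (rule 90): 101111110
Gen 6 (rule 137): 001111100
Gen 7 (rule 89): 101000111
Gen 8 (rule 90): 000101101
Gen 9 (rule 137): 110001000
Gen 10 (rule 89): 111100111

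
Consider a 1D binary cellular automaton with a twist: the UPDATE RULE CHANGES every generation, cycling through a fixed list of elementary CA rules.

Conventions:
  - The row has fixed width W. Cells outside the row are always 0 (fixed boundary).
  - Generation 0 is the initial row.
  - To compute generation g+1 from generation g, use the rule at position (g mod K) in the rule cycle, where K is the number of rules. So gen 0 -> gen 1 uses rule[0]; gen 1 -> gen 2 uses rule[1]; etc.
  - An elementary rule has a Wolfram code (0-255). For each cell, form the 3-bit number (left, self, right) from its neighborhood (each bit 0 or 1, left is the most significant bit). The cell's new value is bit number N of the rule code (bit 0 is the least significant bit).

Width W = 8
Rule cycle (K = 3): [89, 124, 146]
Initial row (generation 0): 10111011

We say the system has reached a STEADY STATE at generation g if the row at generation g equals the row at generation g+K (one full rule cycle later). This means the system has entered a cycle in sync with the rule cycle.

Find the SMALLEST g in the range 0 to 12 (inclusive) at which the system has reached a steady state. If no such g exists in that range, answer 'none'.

Answer: 9

Derivation:
Gen 0: 10111011
Gen 1 (rule 89): 00101011
Gen 2 (rule 124): 00111111
Gen 3 (rule 146): 01011110
Gen 4 (rule 89): 00010011
Gen 5 (rule 124): 00011011
Gen 6 (rule 146): 00100000
Gen 7 (rule 89): 10011111
Gen 8 (rule 124): 11010001
Gen 9 (rule 146): 00001010
Gen 10 (rule 89): 11100001
Gen 11 (rule 124): 10110001
Gen 12 (rule 146): 00001010
Gen 13 (rule 89): 11100001
Gen 14 (rule 124): 10110001
Gen 15 (rule 146): 00001010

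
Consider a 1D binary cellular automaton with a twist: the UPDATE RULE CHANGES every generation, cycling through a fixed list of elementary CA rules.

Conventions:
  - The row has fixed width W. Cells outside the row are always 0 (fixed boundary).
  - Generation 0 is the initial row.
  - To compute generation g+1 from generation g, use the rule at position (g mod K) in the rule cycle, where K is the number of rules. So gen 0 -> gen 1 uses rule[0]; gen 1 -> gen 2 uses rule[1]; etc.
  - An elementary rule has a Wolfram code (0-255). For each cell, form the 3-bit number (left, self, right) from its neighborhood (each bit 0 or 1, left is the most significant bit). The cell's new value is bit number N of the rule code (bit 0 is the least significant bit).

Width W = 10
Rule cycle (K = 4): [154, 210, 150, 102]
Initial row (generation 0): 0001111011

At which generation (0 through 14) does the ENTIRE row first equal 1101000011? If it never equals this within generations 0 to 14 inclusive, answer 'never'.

Gen 0: 0001111011
Gen 1 (rule 154): 0011110010
Gen 2 (rule 210): 0101111101
Gen 3 (rule 150): 1100111001
Gen 4 (rule 102): 0101001011
Gen 5 (rule 154): 1000110010
Gen 6 (rule 210): 0101011101
Gen 7 (rule 150): 1101001001
Gen 8 (rule 102): 0111011011
Gen 9 (rule 154): 1110010010
Gen 10 (rule 210): 0111101101
Gen 11 (rule 150): 1011000001
Gen 12 (rule 102): 1101000011
Gen 13 (rule 154): 1000100110
Gen 14 (rule 210): 0101011011

Answer: 12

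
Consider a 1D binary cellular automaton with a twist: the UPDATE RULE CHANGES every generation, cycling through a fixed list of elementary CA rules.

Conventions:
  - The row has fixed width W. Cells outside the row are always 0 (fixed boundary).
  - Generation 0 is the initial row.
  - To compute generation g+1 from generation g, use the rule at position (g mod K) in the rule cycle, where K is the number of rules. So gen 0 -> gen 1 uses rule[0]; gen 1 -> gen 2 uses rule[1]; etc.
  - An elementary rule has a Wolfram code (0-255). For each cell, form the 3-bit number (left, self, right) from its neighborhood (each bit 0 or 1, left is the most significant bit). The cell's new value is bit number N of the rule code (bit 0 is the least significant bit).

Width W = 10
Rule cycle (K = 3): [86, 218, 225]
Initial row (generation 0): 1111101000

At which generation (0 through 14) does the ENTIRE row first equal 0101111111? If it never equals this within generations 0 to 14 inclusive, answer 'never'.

Answer: 8

Derivation:
Gen 0: 1111101000
Gen 1 (rule 86): 0000101100
Gen 2 (rule 218): 0001001110
Gen 3 (rule 225): 1100000110
Gen 4 (rule 86): 0110001011
Gen 5 (rule 218): 1111010011
Gen 6 (rule 225): 0111100001
Gen 7 (rule 86): 1000110011
Gen 8 (rule 218): 0101111111
Gen 9 (rule 225): 0010111111
Gen 10 (rule 86): 0110000001
Gen 11 (rule 218): 1111000010
Gen 12 (rule 225): 0111011000
Gen 13 (rule 86): 1001001100
Gen 14 (rule 218): 0110111110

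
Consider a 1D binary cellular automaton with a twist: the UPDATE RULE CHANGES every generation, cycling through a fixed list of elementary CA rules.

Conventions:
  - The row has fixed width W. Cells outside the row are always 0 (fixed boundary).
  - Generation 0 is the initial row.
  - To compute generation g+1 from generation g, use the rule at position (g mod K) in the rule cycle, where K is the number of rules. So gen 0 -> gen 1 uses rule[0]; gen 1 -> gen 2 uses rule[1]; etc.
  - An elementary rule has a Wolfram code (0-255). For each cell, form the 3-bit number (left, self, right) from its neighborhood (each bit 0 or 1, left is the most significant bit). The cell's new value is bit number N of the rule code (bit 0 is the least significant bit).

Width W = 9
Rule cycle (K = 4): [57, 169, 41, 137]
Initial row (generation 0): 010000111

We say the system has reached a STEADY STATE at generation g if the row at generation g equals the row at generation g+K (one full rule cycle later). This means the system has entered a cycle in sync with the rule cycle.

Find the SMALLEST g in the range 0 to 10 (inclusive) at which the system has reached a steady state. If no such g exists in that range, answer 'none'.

Answer: 0

Derivation:
Gen 0: 010000111
Gen 1 (rule 57): 001110100
Gen 2 (rule 169): 101101001
Gen 3 (rule 41): 011010000
Gen 4 (rule 137): 010000111
Gen 5 (rule 57): 001110100
Gen 6 (rule 169): 101101001
Gen 7 (rule 41): 011010000
Gen 8 (rule 137): 010000111
Gen 9 (rule 57): 001110100
Gen 10 (rule 169): 101101001
Gen 11 (rule 41): 011010000
Gen 12 (rule 137): 010000111
Gen 13 (rule 57): 001110100
Gen 14 (rule 169): 101101001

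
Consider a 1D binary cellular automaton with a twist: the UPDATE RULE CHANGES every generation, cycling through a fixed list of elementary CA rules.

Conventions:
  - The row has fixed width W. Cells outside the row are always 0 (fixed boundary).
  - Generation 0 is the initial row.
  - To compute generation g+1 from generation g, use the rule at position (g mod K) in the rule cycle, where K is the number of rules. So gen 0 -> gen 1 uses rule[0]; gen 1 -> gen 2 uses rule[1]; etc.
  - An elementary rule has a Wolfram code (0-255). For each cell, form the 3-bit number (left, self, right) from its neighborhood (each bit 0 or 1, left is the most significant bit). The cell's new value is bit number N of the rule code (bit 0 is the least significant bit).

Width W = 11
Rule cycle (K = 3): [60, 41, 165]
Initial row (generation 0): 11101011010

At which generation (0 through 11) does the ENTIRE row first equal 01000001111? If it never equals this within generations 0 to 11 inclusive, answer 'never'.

Gen 0: 11101011010
Gen 1 (rule 60): 10011110111
Gen 2 (rule 41): 00010001100
Gen 3 (rule 165): 11010100001
Gen 4 (rule 60): 10111110001
Gen 5 (rule 41): 01100000100
Gen 6 (rule 165): 00001110101
Gen 7 (rule 60): 00001001111
Gen 8 (rule 41): 11100001000
Gen 9 (rule 165): 01001101011
Gen 10 (rule 60): 01101011110
Gen 11 (rule 41): 01010110000

Answer: never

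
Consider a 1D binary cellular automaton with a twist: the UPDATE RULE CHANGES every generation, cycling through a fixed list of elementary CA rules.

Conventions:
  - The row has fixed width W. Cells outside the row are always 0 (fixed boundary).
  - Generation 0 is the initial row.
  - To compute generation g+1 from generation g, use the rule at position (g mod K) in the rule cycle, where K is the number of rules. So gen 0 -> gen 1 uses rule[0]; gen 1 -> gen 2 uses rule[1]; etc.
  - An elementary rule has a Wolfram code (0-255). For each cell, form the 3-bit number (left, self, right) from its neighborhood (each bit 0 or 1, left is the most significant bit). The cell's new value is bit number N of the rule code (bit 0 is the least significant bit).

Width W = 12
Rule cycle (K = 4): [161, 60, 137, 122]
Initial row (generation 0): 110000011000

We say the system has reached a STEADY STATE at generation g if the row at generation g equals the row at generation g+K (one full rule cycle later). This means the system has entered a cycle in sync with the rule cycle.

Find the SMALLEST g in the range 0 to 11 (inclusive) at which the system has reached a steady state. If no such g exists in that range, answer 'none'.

Answer: 5

Derivation:
Gen 0: 110000011000
Gen 1 (rule 161): 000111000011
Gen 2 (rule 60): 000100100010
Gen 3 (rule 137): 110000001000
Gen 4 (rule 122): 111000010100
Gen 5 (rule 161): 010011001001
Gen 6 (rule 60): 011010101101
Gen 7 (rule 137): 010000001000
Gen 8 (rule 122): 101000010100
Gen 9 (rule 161): 010011001001
Gen 10 (rule 60): 011010101101
Gen 11 (rule 137): 010000001000
Gen 12 (rule 122): 101000010100
Gen 13 (rule 161): 010011001001
Gen 14 (rule 60): 011010101101
Gen 15 (rule 137): 010000001000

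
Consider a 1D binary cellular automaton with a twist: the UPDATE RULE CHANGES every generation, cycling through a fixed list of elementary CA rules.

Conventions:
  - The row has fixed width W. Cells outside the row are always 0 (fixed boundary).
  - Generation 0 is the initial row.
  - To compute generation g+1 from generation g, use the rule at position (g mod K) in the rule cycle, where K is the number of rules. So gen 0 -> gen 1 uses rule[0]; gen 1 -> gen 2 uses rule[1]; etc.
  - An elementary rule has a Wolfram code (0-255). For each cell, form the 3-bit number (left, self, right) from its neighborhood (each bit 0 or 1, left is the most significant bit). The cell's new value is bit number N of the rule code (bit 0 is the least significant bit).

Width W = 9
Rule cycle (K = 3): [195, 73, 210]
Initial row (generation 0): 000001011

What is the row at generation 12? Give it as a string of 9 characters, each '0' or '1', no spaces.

Answer: 010101000

Derivation:
Gen 0: 000001011
Gen 1 (rule 195): 111110001
Gen 2 (rule 73): 100010100
Gen 3 (rule 210): 010100010
Gen 4 (rule 195): 100001100
Gen 5 (rule 73): 001101101
Gen 6 (rule 210): 010100100
Gen 7 (rule 195): 100001001
Gen 8 (rule 73): 001100000
Gen 9 (rule 210): 010110000
Gen 10 (rule 195): 100010111
Gen 11 (rule 73): 001000101
Gen 12 (rule 210): 010101000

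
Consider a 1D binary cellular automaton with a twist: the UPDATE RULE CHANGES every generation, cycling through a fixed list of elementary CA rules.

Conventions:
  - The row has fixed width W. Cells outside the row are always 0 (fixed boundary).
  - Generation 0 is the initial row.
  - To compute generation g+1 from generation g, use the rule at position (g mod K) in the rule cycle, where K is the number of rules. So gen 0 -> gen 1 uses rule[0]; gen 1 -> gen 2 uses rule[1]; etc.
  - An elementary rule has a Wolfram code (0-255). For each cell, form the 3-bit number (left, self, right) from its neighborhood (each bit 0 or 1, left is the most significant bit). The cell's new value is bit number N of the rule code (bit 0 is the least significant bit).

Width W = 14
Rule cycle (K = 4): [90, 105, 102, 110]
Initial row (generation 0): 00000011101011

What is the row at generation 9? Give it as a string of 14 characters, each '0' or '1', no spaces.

Gen 0: 00000011101011
Gen 1 (rule 90): 00000110100011
Gen 2 (rule 105): 11110111001011
Gen 3 (rule 102): 00011001011101
Gen 4 (rule 110): 00111011110111
Gen 5 (rule 90): 01101010010101
Gen 6 (rule 105): 01110100001010
Gen 7 (rule 102): 10011100011110
Gen 8 (rule 110): 10110100110010
Gen 9 (rule 90): 00110011111101

Answer: 00110011111101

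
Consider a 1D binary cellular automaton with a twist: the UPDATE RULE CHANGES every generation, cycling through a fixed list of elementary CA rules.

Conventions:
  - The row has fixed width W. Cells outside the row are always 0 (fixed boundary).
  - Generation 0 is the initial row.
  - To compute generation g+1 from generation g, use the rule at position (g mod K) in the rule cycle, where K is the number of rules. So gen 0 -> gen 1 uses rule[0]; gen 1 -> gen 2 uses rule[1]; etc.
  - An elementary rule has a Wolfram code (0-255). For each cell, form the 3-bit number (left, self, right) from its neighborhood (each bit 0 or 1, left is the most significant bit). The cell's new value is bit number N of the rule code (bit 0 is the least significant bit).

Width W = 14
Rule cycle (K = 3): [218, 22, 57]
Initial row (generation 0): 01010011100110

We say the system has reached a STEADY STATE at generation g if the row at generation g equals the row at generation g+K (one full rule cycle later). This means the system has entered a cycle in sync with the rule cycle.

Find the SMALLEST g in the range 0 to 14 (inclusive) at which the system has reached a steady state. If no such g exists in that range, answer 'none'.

Gen 0: 01010011100110
Gen 1 (rule 218): 10001111111111
Gen 2 (rule 22): 11010000000000
Gen 3 (rule 57): 10101111111111
Gen 4 (rule 218): 00001111111111
Gen 5 (rule 22): 00010000000000
Gen 6 (rule 57): 11001111111111
Gen 7 (rule 218): 11111111111111
Gen 8 (rule 22): 00000000000000
Gen 9 (rule 57): 11111111111111
Gen 10 (rule 218): 11111111111111
Gen 11 (rule 22): 00000000000000
Gen 12 (rule 57): 11111111111111
Gen 13 (rule 218): 11111111111111
Gen 14 (rule 22): 00000000000000
Gen 15 (rule 57): 11111111111111
Gen 16 (rule 218): 11111111111111
Gen 17 (rule 22): 00000000000000

Answer: 7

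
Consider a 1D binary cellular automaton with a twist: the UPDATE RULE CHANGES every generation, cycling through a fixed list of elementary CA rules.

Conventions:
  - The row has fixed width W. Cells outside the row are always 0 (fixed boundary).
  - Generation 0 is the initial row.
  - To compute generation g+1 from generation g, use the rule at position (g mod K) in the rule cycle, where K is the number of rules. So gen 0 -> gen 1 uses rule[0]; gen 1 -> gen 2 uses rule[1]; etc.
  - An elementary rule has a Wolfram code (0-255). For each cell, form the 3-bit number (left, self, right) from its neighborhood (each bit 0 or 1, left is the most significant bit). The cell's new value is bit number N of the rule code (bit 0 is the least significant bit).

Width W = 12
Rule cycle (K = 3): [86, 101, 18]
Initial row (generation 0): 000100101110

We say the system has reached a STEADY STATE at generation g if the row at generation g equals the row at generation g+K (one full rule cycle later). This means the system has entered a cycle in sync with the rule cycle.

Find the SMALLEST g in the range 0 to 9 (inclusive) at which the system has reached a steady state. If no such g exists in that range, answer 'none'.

Answer: 9

Derivation:
Gen 0: 000100101110
Gen 1 (rule 86): 001111100011
Gen 2 (rule 101): 100000101001
Gen 3 (rule 18): 010001000110
Gen 4 (rule 86): 111011101011
Gen 5 (rule 101): 001100111101
Gen 6 (rule 18): 010011000000
Gen 7 (rule 86): 111101100000
Gen 8 (rule 101): 000110101111
Gen 9 (rule 18): 001000000000
Gen 10 (rule 86): 011100000000
Gen 11 (rule 101): 000101111111
Gen 12 (rule 18): 001000000000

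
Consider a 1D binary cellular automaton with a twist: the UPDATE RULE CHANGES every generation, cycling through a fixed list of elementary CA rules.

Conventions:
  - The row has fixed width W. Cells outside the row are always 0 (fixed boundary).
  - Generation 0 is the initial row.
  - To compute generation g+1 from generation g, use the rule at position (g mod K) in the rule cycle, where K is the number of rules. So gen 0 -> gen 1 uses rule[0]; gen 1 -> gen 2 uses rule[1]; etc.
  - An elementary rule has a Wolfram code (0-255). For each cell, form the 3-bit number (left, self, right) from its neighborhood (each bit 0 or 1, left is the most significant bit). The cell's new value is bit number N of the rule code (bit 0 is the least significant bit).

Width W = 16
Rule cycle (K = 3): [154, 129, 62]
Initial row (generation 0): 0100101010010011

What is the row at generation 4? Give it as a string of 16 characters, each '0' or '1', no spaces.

Answer: 0001101101011101

Derivation:
Gen 0: 0100101010010011
Gen 1 (rule 154): 1011000001101110
Gen 2 (rule 129): 0000011100000100
Gen 3 (rule 62): 0000110010001110
Gen 4 (rule 154): 0001101101011101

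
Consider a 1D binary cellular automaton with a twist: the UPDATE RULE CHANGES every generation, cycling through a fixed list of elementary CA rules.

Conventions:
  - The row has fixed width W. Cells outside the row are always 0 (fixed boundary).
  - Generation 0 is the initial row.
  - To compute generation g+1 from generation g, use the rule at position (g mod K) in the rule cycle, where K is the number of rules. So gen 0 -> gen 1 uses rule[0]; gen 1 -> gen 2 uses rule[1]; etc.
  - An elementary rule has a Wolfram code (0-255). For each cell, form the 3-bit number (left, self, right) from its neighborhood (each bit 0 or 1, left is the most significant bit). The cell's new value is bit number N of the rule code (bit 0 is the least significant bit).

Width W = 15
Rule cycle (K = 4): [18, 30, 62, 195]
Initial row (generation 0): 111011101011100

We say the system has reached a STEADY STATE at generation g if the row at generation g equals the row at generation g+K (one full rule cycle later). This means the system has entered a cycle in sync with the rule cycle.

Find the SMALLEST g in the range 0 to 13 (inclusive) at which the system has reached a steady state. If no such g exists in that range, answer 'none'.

Answer: 5

Derivation:
Gen 0: 111011101011100
Gen 1 (rule 18): 000000000000010
Gen 2 (rule 30): 000000000000111
Gen 3 (rule 62): 000000000001100
Gen 4 (rule 195): 111111111110101
Gen 5 (rule 18): 000000000000000
Gen 6 (rule 30): 000000000000000
Gen 7 (rule 62): 000000000000000
Gen 8 (rule 195): 111111111111111
Gen 9 (rule 18): 000000000000000
Gen 10 (rule 30): 000000000000000
Gen 11 (rule 62): 000000000000000
Gen 12 (rule 195): 111111111111111
Gen 13 (rule 18): 000000000000000
Gen 14 (rule 30): 000000000000000
Gen 15 (rule 62): 000000000000000
Gen 16 (rule 195): 111111111111111
Gen 17 (rule 18): 000000000000000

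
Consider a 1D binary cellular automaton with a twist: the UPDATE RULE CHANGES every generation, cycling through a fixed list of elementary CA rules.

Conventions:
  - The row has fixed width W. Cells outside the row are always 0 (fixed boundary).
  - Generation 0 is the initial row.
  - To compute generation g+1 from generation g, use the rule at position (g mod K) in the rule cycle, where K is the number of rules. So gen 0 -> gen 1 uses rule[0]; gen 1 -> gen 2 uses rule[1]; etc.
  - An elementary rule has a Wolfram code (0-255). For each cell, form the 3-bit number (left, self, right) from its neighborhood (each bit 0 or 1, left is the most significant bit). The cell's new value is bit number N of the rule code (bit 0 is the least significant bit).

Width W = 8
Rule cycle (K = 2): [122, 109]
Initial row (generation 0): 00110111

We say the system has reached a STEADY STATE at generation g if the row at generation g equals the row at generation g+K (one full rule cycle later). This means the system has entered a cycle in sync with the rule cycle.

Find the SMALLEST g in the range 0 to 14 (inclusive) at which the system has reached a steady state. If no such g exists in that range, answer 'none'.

Answer: 13

Derivation:
Gen 0: 00110111
Gen 1 (rule 122): 01111101
Gen 2 (rule 109): 01000111
Gen 3 (rule 122): 10101101
Gen 4 (rule 109): 11111111
Gen 5 (rule 122): 10000001
Gen 6 (rule 109): 10111101
Gen 7 (rule 122): 01100110
Gen 8 (rule 109): 01100110
Gen 9 (rule 122): 11111111
Gen 10 (rule 109): 10000001
Gen 11 (rule 122): 01000010
Gen 12 (rule 109): 01011010
Gen 13 (rule 122): 10111101
Gen 14 (rule 109): 11100111
Gen 15 (rule 122): 10111101
Gen 16 (rule 109): 11100111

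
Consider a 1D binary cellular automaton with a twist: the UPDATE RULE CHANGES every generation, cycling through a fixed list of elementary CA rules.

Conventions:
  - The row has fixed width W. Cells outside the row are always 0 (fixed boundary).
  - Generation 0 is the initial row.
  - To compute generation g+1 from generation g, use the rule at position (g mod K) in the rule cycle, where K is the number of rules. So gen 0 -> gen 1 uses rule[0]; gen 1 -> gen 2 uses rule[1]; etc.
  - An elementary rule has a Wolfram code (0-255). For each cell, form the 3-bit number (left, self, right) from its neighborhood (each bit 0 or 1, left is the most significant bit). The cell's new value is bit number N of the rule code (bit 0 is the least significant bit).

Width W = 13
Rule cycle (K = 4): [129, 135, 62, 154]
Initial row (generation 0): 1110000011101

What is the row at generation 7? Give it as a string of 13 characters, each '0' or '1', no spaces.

Answer: 1111101110000

Derivation:
Gen 0: 1110000011101
Gen 1 (rule 129): 0100111001000
Gen 2 (rule 135): 1101010011011
Gen 3 (rule 62): 1011111110110
Gen 4 (rule 154): 0011111100101
Gen 5 (rule 129): 1001111000000
Gen 6 (rule 135): 1010110011111
Gen 7 (rule 62): 1111101110000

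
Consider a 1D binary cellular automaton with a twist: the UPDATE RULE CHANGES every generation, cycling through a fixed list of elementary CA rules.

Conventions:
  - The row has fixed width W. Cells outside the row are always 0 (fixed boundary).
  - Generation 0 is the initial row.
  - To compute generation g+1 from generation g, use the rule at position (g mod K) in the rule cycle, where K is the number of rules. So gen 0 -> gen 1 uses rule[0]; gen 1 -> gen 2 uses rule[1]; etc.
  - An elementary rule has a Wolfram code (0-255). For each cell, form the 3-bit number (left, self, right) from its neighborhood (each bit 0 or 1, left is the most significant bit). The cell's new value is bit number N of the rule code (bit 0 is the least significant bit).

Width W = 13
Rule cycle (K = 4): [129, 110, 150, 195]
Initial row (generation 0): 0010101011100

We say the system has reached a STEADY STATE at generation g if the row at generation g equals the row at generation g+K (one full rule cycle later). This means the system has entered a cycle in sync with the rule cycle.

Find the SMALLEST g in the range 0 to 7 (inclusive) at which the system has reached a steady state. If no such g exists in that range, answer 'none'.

Gen 0: 0010101011100
Gen 1 (rule 129): 1000000001001
Gen 2 (rule 110): 1000000011011
Gen 3 (rule 150): 1100000100000
Gen 4 (rule 195): 0101111001111
Gen 5 (rule 129): 0000110000110
Gen 6 (rule 110): 0001110001110
Gen 7 (rule 150): 0010101010101
Gen 8 (rule 195): 1100000000000
Gen 9 (rule 129): 0001111111111
Gen 10 (rule 110): 0011000000001
Gen 11 (rule 150): 0100100000011

Answer: none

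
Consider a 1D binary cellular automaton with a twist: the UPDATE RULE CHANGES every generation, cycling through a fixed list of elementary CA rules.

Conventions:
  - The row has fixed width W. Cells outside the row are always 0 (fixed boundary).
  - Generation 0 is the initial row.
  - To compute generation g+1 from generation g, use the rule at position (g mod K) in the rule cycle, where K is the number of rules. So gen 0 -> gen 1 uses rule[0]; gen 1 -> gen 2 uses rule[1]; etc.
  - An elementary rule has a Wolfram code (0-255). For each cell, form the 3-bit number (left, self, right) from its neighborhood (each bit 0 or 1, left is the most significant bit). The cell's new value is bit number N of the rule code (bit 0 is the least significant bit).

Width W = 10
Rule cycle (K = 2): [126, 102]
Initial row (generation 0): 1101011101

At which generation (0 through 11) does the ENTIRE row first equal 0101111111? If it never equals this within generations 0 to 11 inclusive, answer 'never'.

Gen 0: 1101011101
Gen 1 (rule 126): 1111110111
Gen 2 (rule 102): 0000011001
Gen 3 (rule 126): 0000111111
Gen 4 (rule 102): 0001000001
Gen 5 (rule 126): 0011100011
Gen 6 (rule 102): 0100100101
Gen 7 (rule 126): 1111111111
Gen 8 (rule 102): 0000000001
Gen 9 (rule 126): 0000000011
Gen 10 (rule 102): 0000000101
Gen 11 (rule 126): 0000001111

Answer: never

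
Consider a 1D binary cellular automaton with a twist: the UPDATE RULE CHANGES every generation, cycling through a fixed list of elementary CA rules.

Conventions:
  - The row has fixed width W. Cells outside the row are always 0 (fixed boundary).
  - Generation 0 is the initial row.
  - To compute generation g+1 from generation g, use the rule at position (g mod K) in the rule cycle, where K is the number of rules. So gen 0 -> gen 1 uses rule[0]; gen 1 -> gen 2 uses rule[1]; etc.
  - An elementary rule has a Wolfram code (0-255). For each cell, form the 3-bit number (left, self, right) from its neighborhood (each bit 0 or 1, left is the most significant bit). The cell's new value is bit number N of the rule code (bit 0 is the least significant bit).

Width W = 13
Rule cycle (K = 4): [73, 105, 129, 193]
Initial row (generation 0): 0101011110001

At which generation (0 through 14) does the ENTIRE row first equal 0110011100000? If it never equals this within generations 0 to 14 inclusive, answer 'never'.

Answer: 3

Derivation:
Gen 0: 0101011110001
Gen 1 (rule 73): 0000010010100
Gen 2 (rule 105): 1111000001001
Gen 3 (rule 129): 0110011100000
Gen 4 (rule 193): 0010001101111
Gen 5 (rule 73): 1000101101001
Gen 6 (rule 105): 0010011110000
Gen 7 (rule 129): 1000001100111
Gen 8 (rule 193): 0011100100011
Gen 9 (rule 73): 1010100001011
Gen 10 (rule 105): 0101001100111
Gen 11 (rule 129): 0000000000010
Gen 12 (rule 193): 1111111111000
Gen 13 (rule 73): 1000000001011
Gen 14 (rule 105): 0011111100111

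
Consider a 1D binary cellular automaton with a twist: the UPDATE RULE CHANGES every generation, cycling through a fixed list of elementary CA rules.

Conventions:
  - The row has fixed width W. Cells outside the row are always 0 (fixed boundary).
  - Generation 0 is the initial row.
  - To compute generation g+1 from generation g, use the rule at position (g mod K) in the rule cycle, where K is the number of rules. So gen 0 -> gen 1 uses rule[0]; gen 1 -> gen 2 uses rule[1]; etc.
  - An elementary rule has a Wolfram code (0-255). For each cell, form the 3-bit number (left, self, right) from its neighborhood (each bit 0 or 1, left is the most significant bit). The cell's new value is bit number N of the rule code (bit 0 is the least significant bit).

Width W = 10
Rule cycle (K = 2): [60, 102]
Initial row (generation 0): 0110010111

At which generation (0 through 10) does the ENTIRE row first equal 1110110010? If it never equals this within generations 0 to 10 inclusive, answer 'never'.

Gen 0: 0110010111
Gen 1 (rule 60): 0101011100
Gen 2 (rule 102): 1111100100
Gen 3 (rule 60): 1000010110
Gen 4 (rule 102): 1000111010
Gen 5 (rule 60): 1100100111
Gen 6 (rule 102): 0101101001
Gen 7 (rule 60): 0111011101
Gen 8 (rule 102): 1001100111
Gen 9 (rule 60): 1101010100
Gen 10 (rule 102): 0111111100

Answer: never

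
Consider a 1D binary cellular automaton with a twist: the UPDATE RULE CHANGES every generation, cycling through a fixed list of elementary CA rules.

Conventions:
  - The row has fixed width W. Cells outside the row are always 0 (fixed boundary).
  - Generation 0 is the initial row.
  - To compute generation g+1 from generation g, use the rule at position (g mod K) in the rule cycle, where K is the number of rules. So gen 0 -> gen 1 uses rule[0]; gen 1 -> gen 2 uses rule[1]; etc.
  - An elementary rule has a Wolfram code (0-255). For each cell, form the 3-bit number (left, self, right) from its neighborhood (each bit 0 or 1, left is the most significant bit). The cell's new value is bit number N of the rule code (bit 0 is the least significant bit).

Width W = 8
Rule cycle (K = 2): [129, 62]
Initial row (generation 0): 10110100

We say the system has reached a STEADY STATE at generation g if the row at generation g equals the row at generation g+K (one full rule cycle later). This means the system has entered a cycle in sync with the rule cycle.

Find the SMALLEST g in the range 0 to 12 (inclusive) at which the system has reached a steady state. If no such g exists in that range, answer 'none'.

Answer: none

Derivation:
Gen 0: 10110100
Gen 1 (rule 129): 00000001
Gen 2 (rule 62): 00000011
Gen 3 (rule 129): 11111000
Gen 4 (rule 62): 10000100
Gen 5 (rule 129): 00110001
Gen 6 (rule 62): 01101011
Gen 7 (rule 129): 00000000
Gen 8 (rule 62): 00000000
Gen 9 (rule 129): 11111111
Gen 10 (rule 62): 10000000
Gen 11 (rule 129): 00111111
Gen 12 (rule 62): 01100000
Gen 13 (rule 129): 00001111
Gen 14 (rule 62): 00011000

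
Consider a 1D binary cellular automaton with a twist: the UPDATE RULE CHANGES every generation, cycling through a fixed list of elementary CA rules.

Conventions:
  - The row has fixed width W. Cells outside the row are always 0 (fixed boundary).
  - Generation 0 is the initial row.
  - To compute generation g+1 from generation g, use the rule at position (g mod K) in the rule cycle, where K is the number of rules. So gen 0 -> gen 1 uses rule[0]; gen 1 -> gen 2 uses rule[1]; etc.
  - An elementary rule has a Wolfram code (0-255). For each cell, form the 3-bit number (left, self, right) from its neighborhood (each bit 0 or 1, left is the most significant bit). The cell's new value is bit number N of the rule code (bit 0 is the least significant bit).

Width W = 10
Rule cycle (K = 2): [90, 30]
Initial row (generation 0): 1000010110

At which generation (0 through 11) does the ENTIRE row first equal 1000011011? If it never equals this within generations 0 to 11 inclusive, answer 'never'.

Answer: never

Derivation:
Gen 0: 1000010110
Gen 1 (rule 90): 0100100111
Gen 2 (rule 30): 1111111100
Gen 3 (rule 90): 1000000110
Gen 4 (rule 30): 1100001101
Gen 5 (rule 90): 1110011100
Gen 6 (rule 30): 1001110010
Gen 7 (rule 90): 0111011101
Gen 8 (rule 30): 1100010001
Gen 9 (rule 90): 1110101010
Gen 10 (rule 30): 1000101011
Gen 11 (rule 90): 0101000011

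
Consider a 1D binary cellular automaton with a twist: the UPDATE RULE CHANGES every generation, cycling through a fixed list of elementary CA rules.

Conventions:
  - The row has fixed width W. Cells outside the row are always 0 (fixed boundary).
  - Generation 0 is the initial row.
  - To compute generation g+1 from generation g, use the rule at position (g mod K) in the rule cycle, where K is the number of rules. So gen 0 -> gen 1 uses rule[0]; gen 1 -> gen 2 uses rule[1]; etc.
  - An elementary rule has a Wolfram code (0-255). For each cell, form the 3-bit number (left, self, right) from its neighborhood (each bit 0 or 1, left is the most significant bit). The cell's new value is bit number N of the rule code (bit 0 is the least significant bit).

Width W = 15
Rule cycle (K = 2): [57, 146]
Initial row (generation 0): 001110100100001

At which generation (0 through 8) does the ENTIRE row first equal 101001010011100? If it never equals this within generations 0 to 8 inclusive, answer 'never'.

Answer: 1

Derivation:
Gen 0: 001110100100001
Gen 1 (rule 57): 101001010011100
Gen 2 (rule 146): 000110001101010
Gen 3 (rule 57): 110101101010101
Gen 4 (rule 146): 000000000000000
Gen 5 (rule 57): 111111111111111
Gen 6 (rule 146): 011111111111110
Gen 7 (rule 57): 010000000000001
Gen 8 (rule 146): 101000000000010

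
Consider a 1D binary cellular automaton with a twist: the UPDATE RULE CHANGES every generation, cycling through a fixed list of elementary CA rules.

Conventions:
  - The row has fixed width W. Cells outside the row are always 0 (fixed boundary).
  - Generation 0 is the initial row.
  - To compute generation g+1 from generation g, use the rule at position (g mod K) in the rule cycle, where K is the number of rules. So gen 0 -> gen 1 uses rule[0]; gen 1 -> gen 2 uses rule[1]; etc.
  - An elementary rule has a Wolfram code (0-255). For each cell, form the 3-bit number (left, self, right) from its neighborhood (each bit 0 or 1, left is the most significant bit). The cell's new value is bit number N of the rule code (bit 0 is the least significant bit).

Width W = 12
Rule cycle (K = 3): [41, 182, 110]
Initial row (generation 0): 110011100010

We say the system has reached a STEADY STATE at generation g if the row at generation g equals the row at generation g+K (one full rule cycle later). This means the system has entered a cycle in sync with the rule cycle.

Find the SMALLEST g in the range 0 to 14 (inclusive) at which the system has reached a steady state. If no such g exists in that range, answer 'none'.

Gen 0: 110011100010
Gen 1 (rule 41): 100010001000
Gen 2 (rule 182): 110111011100
Gen 3 (rule 110): 111101110100
Gen 4 (rule 41): 100011001001
Gen 5 (rule 182): 110100111111
Gen 6 (rule 110): 111101100001
Gen 7 (rule 41): 100011001100
Gen 8 (rule 182): 110100110010
Gen 9 (rule 110): 111101110110
Gen 10 (rule 41): 100011001100
Gen 11 (rule 182): 110100110010
Gen 12 (rule 110): 111101110110
Gen 13 (rule 41): 100011001100
Gen 14 (rule 182): 110100110010
Gen 15 (rule 110): 111101110110
Gen 16 (rule 41): 100011001100
Gen 17 (rule 182): 110100110010

Answer: 7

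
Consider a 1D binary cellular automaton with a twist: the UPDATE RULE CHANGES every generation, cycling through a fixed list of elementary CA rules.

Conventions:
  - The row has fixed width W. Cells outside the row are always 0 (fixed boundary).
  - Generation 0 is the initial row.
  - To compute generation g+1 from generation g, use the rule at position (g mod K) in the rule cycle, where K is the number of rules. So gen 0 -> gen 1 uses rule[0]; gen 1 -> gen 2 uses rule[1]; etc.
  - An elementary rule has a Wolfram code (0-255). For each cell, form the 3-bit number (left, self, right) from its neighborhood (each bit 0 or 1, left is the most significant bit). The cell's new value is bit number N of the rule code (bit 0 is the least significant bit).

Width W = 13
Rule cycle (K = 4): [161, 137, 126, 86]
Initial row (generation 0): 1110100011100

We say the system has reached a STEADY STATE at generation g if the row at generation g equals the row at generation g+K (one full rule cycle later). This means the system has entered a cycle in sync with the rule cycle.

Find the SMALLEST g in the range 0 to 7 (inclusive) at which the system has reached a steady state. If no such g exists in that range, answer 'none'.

Answer: none

Derivation:
Gen 0: 1110100011100
Gen 1 (rule 161): 0101001001001
Gen 2 (rule 137): 0000000000000
Gen 3 (rule 126): 0000000000000
Gen 4 (rule 86): 0000000000000
Gen 5 (rule 161): 1111111111111
Gen 6 (rule 137): 1111111111110
Gen 7 (rule 126): 1000000000011
Gen 8 (rule 86): 1100000000101
Gen 9 (rule 161): 0001111110010
Gen 10 (rule 137): 1101111100000
Gen 11 (rule 126): 1111000110000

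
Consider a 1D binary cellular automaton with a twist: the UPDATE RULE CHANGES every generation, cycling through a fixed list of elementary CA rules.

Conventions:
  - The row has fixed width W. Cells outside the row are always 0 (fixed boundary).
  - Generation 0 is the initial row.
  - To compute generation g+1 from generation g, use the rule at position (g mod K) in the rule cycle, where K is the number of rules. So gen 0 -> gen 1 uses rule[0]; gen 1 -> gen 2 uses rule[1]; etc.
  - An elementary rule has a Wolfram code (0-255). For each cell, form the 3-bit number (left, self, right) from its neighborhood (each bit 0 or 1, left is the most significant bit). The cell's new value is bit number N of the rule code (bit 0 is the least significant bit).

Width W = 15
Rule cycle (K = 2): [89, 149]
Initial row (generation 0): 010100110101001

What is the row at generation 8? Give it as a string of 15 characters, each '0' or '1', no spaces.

Answer: 010101011111101

Derivation:
Gen 0: 010100110101001
Gen 1 (rule 89): 000010110000100
Gen 2 (rule 149): 111010001110111
Gen 3 (rule 89): 101001101010101
Gen 4 (rule 149): 101100001010101
Gen 5 (rule 89): 001111100000000
Gen 6 (rule 149): 100111011111111
Gen 7 (rule 89): 010101010000001
Gen 8 (rule 149): 010101011111101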